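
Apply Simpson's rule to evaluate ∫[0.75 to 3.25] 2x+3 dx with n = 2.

f(x) = 2x+3
a = 0.75, b = 3.25, n = 2
h = (b - a)/n = 1.250000

Simpson's rule: (h/3)[f(x₀) + 4f(x₁) + 2f(x₂) + ... + f(xₙ)]

x_0 = 0.7500, f(x_0) = 4.500000, coefficient = 1
x_1 = 2.0000, f(x_1) = 7.000000, coefficient = 4
x_2 = 3.2500, f(x_2) = 9.500000, coefficient = 1

I ≈ (1.250000/3) × 42.000000 = 17.500000
Exact value: 17.500000
Error: 0.000000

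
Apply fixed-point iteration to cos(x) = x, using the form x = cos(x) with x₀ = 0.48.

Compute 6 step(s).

Equation: cos(x) = x
Fixed-point form: x = cos(x)
x₀ = 0.48

x_1 = g(0.480000) = 0.886995
x_2 = g(0.886995) = 0.631744
x_3 = g(0.631744) = 0.806999
x_4 = g(0.806999) = 0.691669
x_5 = g(0.691669) = 0.770182
x_6 = g(0.770182) = 0.717784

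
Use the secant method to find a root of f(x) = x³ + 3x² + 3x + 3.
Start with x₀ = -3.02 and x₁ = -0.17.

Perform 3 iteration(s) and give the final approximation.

f(x) = x³ + 3x² + 3x + 3
x₀ = -3.02, x₁ = -0.17

Secant formula: x_{n+1} = x_n - f(x_n)(x_n - x_{n-1})/(f(x_n) - f(x_{n-1}))

Iteration 1:
  f(-3.020000) = -6.242408
  f(-0.170000) = 2.571787
  x_2 = -0.170000 - 2.571787×(-0.170000 - (-3.020000))/(2.571787 - (-6.242408))
       = -1.001567
Iteration 2:
  f(-0.170000) = 2.571787
  f(-1.001567) = 2.000000
  x_3 = -1.001567 - 2.000000×(-1.001567 - (-0.170000))/(2.000000 - 2.571787)
       = -3.910227
Iteration 3:
  f(-1.001567) = 2.000000
  f(-3.910227) = -22.647929
  x_4 = -3.910227 - (-22.647929)×(-3.910227 - (-1.001567))/(-22.647929 - 2.000000)
       = -1.237583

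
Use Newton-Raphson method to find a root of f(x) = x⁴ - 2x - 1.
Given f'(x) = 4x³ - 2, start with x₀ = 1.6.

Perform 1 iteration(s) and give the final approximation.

f(x) = x⁴ - 2x - 1
f'(x) = 4x³ - 2
x₀ = 1.6

Newton-Raphson formula: x_{n+1} = x_n - f(x_n)/f'(x_n)

Iteration 1:
  f(1.600000) = 2.353600
  f'(1.600000) = 14.384000
  x_1 = 1.600000 - 2.353600/14.384000 = 1.436374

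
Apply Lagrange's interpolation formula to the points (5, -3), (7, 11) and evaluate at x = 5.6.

Lagrange interpolation formula:
P(x) = Σ yᵢ × Lᵢ(x)
where Lᵢ(x) = Π_{j≠i} (x - xⱼ)/(xᵢ - xⱼ)

L_0(5.6) = (5.6 - 7)/(5 - 7) = 0.700000
L_1(5.6) = (5.6 - 5)/(7 - 5) = 0.300000

P(5.6) = (-3)×L_0(5.6) + 11×L_1(5.6)
P(5.6) = 1.200000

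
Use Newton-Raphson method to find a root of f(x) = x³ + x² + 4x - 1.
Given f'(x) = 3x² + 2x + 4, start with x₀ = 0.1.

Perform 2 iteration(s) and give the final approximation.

f(x) = x³ + x² + 4x - 1
f'(x) = 3x² + 2x + 4
x₀ = 0.1

Newton-Raphson formula: x_{n+1} = x_n - f(x_n)/f'(x_n)

Iteration 1:
  f(0.100000) = -0.589000
  f'(0.100000) = 4.230000
  x_1 = 0.100000 - (-0.589000)/4.230000 = 0.239243
Iteration 2:
  f(0.239243) = 0.027905
  f'(0.239243) = 4.650199
  x_2 = 0.239243 - 0.027905/4.650199 = 0.233243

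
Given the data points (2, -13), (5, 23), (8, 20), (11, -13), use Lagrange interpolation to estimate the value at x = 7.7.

Lagrange interpolation formula:
P(x) = Σ yᵢ × Lᵢ(x)
where Lᵢ(x) = Π_{j≠i} (x - xⱼ)/(xᵢ - xⱼ)

L_0(7.7) = (7.7 - 5)/(2 - 5) × (7.7 - 8)/(2 - 8) × (7.7 - 11)/(2 - 11) = -0.016500
L_1(7.7) = (7.7 - 2)/(5 - 2) × (7.7 - 8)/(5 - 8) × (7.7 - 11)/(5 - 11) = 0.104500
L_2(7.7) = (7.7 - 2)/(8 - 2) × (7.7 - 5)/(8 - 5) × (7.7 - 11)/(8 - 11) = 0.940500
L_3(7.7) = (7.7 - 2)/(11 - 2) × (7.7 - 5)/(11 - 5) × (7.7 - 8)/(11 - 8) = -0.028500

P(7.7) = (-13)×L_0(7.7) + 23×L_1(7.7) + 20×L_2(7.7) + (-13)×L_3(7.7)
P(7.7) = 21.798500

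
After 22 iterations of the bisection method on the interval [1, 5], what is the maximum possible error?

Bisection error bound: |error| ≤ (b-a)/2^n
|error| ≤ (5 - 1)/2^22 = 4/2^22
|error| ≤ 0.0000009537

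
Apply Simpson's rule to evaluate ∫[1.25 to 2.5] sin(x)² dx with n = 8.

f(x) = sin(x)²
a = 1.25, b = 2.5, n = 8
h = (b - a)/n = 0.156250

Simpson's rule: (h/3)[f(x₀) + 4f(x₁) + 2f(x₂) + ... + f(xₙ)]

x_0 = 1.2500, f(x_0) = 0.900572, coefficient = 1
x_1 = 1.4062, f(x_1) = 0.973168, coefficient = 4
x_2 = 1.5625, f(x_2) = 0.999931, coefficient = 2
x_3 = 1.7188, f(x_3) = 0.978269, coefficient = 4
x_4 = 1.8750, f(x_4) = 0.910280, coefficient = 2
x_5 = 2.0312, f(x_5) = 0.802549, coefficient = 4
x_6 = 2.1875, f(x_6) = 0.665512, coefficient = 2
x_7 = 2.3438, f(x_7) = 0.512443, coefficient = 4
x_8 = 2.5000, f(x_8) = 0.358169, coefficient = 1

I ≈ (0.156250/3) × 19.475904 = 1.014370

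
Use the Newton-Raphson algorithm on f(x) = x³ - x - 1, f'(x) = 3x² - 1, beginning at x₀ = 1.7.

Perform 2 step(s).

f(x) = x³ - x - 1
f'(x) = 3x² - 1
x₀ = 1.7

Newton-Raphson formula: x_{n+1} = x_n - f(x_n)/f'(x_n)

Iteration 1:
  f(1.700000) = 2.213000
  f'(1.700000) = 7.670000
  x_1 = 1.700000 - 2.213000/7.670000 = 1.411473
Iteration 2:
  f(1.411473) = 0.400544
  f'(1.411473) = 4.976770
  x_2 = 1.411473 - 0.400544/4.976770 = 1.330991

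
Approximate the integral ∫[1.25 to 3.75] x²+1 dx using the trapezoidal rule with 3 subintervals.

f(x) = x²+1
a = 1.25, b = 3.75, n = 3
h = (b - a)/n = 0.833333

Trapezoidal rule: (h/2)[f(x₀) + 2f(x₁) + 2f(x₂) + ... + f(xₙ)]

x_0 = 1.2500, f(x_0) = 2.562500, coefficient = 1
x_1 = 2.0833, f(x_1) = 5.340278, coefficient = 2
x_2 = 2.9167, f(x_2) = 9.506944, coefficient = 2
x_3 = 3.7500, f(x_3) = 15.062500, coefficient = 1

I ≈ (0.833333/2) × 47.319444 = 19.716435
Exact value: 19.427083
Error: 0.289352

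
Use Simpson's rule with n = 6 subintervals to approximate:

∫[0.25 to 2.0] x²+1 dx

f(x) = x²+1
a = 0.25, b = 2.0, n = 6
h = (b - a)/n = 0.291667

Simpson's rule: (h/3)[f(x₀) + 4f(x₁) + 2f(x₂) + ... + f(xₙ)]

x_0 = 0.2500, f(x_0) = 1.062500, coefficient = 1
x_1 = 0.5417, f(x_1) = 1.293403, coefficient = 4
x_2 = 0.8333, f(x_2) = 1.694444, coefficient = 2
x_3 = 1.1250, f(x_3) = 2.265625, coefficient = 4
x_4 = 1.4167, f(x_4) = 3.006944, coefficient = 2
x_5 = 1.7083, f(x_5) = 3.918403, coefficient = 4
x_6 = 2.0000, f(x_6) = 5.000000, coefficient = 1

I ≈ (0.291667/3) × 45.375000 = 4.411458
Exact value: 4.411458
Error: 0.000000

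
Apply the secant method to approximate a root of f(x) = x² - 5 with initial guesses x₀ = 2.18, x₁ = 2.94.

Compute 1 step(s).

f(x) = x² - 5
x₀ = 2.18, x₁ = 2.94

Secant formula: x_{n+1} = x_n - f(x_n)(x_n - x_{n-1})/(f(x_n) - f(x_{n-1}))

Iteration 1:
  f(2.180000) = -0.247600
  f(2.940000) = 3.643600
  x_2 = 2.940000 - 3.643600×(2.940000 - 2.180000)/(3.643600 - (-0.247600))
       = 2.228359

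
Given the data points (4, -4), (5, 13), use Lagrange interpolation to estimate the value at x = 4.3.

Lagrange interpolation formula:
P(x) = Σ yᵢ × Lᵢ(x)
where Lᵢ(x) = Π_{j≠i} (x - xⱼ)/(xᵢ - xⱼ)

L_0(4.3) = (4.3 - 5)/(4 - 5) = 0.700000
L_1(4.3) = (4.3 - 4)/(5 - 4) = 0.300000

P(4.3) = (-4)×L_0(4.3) + 13×L_1(4.3)
P(4.3) = 1.100000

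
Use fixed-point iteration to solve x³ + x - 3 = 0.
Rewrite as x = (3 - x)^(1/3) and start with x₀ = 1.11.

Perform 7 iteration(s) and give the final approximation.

Equation: x³ + x - 3 = 0
Fixed-point form: x = (3 - x)^(1/3)
x₀ = 1.11

x_1 = g(1.110000) = 1.236386
x_2 = g(1.236386) = 1.208188
x_3 = g(1.208188) = 1.214593
x_4 = g(1.214593) = 1.213144
x_5 = g(1.213144) = 1.213472
x_6 = g(1.213472) = 1.213398
x_7 = g(1.213398) = 1.213415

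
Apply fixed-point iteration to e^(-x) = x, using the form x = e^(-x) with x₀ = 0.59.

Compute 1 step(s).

Equation: e^(-x) = x
Fixed-point form: x = e^(-x)
x₀ = 0.59

x_1 = g(0.590000) = 0.554327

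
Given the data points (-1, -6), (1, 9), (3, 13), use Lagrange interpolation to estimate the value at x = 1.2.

Lagrange interpolation formula:
P(x) = Σ yᵢ × Lᵢ(x)
where Lᵢ(x) = Π_{j≠i} (x - xⱼ)/(xᵢ - xⱼ)

L_0(1.2) = (1.2 - 1)/(-1 - 1) × (1.2 - 3)/(-1 - 3) = -0.045000
L_1(1.2) = (1.2 - (-1))/(1 - (-1)) × (1.2 - 3)/(1 - 3) = 0.990000
L_2(1.2) = (1.2 - (-1))/(3 - (-1)) × (1.2 - 1)/(3 - 1) = 0.055000

P(1.2) = (-6)×L_0(1.2) + 9×L_1(1.2) + 13×L_2(1.2)
P(1.2) = 9.895000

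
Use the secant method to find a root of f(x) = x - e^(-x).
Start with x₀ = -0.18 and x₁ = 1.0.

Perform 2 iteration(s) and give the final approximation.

f(x) = x - e^(-x)
x₀ = -0.18, x₁ = 1.0

Secant formula: x_{n+1} = x_n - f(x_n)(x_n - x_{n-1})/(f(x_n) - f(x_{n-1}))

Iteration 1:
  f(-0.180000) = -1.377217
  f(1.000000) = 0.632121
  x_2 = 1.000000 - 0.632121×(1.000000 - (-0.180000))/(0.632121 - (-1.377217))
       = 0.628782
Iteration 2:
  f(1.000000) = 0.632121
  f(0.628782) = 0.095541
  x_3 = 0.628782 - 0.095541×(0.628782 - 1.000000)/(0.095541 - 0.632121)
       = 0.562684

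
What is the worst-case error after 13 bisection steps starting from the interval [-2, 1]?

Bisection error bound: |error| ≤ (b-a)/2^n
|error| ≤ (1 - (-2))/2^13 = 3/2^13
|error| ≤ 0.0003662109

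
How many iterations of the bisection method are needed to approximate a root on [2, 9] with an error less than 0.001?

We need (b-a)/2^n ≤ 0.001
(9 - 2)/2^n ≤ 0.001
7/2^n ≤ 0.001
2^n ≥ 7000
n ≥ log₂(7000) = 12.77
n ≥ 13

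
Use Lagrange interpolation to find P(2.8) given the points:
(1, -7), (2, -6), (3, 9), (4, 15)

Lagrange interpolation formula:
P(x) = Σ yᵢ × Lᵢ(x)
where Lᵢ(x) = Π_{j≠i} (x - xⱼ)/(xᵢ - xⱼ)

L_0(2.8) = (2.8 - 2)/(1 - 2) × (2.8 - 3)/(1 - 3) × (2.8 - 4)/(1 - 4) = -0.032000
L_1(2.8) = (2.8 - 1)/(2 - 1) × (2.8 - 3)/(2 - 3) × (2.8 - 4)/(2 - 4) = 0.216000
L_2(2.8) = (2.8 - 1)/(3 - 1) × (2.8 - 2)/(3 - 2) × (2.8 - 4)/(3 - 4) = 0.864000
L_3(2.8) = (2.8 - 1)/(4 - 1) × (2.8 - 2)/(4 - 2) × (2.8 - 3)/(4 - 3) = -0.048000

P(2.8) = (-7)×L_0(2.8) + (-6)×L_1(2.8) + 9×L_2(2.8) + 15×L_3(2.8)
P(2.8) = 5.984000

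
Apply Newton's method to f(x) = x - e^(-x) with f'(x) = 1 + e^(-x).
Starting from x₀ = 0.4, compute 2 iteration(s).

f(x) = x - e^(-x)
f'(x) = 1 + e^(-x)
x₀ = 0.4

Newton-Raphson formula: x_{n+1} = x_n - f(x_n)/f'(x_n)

Iteration 1:
  f(0.400000) = -0.270320
  f'(0.400000) = 1.670320
  x_1 = 0.400000 - (-0.270320)/1.670320 = 0.561837
Iteration 2:
  f(0.561837) = -0.008323
  f'(0.561837) = 1.570161
  x_2 = 0.561837 - (-0.008323)/1.570161 = 0.567138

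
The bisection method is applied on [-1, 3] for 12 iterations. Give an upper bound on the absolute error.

Bisection error bound: |error| ≤ (b-a)/2^n
|error| ≤ (3 - (-1))/2^12 = 4/2^12
|error| ≤ 0.0009765625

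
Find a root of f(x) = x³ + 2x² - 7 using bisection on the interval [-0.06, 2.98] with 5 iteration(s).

f(x) = x³ + 2x² - 7
Initial interval: [-0.06, 2.98]

Iteration 1:
  c_1 = (-0.060000 + 2.980000)/2 = 1.460000
  f(c_1) = f(1.460000) = 0.375336
  f(a) × f(c) < 0, new interval: [-0.060000, 1.460000]
Iteration 2:
  c_2 = (-0.060000 + 1.460000)/2 = 0.700000
  f(c_2) = f(0.700000) = -5.677000
  f(a) × f(c) ≥ 0, new interval: [0.700000, 1.460000]
Iteration 3:
  c_3 = (0.700000 + 1.460000)/2 = 1.080000
  f(c_3) = f(1.080000) = -3.407488
  f(a) × f(c) ≥ 0, new interval: [1.080000, 1.460000]
Iteration 4:
  c_4 = (1.080000 + 1.460000)/2 = 1.270000
  f(c_4) = f(1.270000) = -1.725817
  f(a) × f(c) ≥ 0, new interval: [1.270000, 1.460000]
Iteration 5:
  c_5 = (1.270000 + 1.460000)/2 = 1.365000
  f(c_5) = f(1.365000) = -0.730248
  f(a) × f(c) ≥ 0, new interval: [1.365000, 1.460000]

After 5 iteration(s), the approximation is c_5 = 1.365000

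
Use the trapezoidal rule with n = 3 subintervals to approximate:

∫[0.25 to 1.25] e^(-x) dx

f(x) = e^(-x)
a = 0.25, b = 1.25, n = 3
h = (b - a)/n = 0.333333

Trapezoidal rule: (h/2)[f(x₀) + 2f(x₁) + 2f(x₂) + ... + f(xₙ)]

x_0 = 0.2500, f(x_0) = 0.778801, coefficient = 1
x_1 = 0.5833, f(x_1) = 0.558035, coefficient = 2
x_2 = 0.9167, f(x_2) = 0.399850, coefficient = 2
x_3 = 1.2500, f(x_3) = 0.286505, coefficient = 1

I ≈ (0.333333/2) × 2.981075 = 0.496846
Exact value: 0.492296
Error: 0.004550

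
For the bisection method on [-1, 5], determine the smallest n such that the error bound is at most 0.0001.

We need (b-a)/2^n ≤ 0.0001
(5 - (-1))/2^n ≤ 0.0001
6/2^n ≤ 0.0001
2^n ≥ 60000
n ≥ log₂(60000) = 15.87
n ≥ 16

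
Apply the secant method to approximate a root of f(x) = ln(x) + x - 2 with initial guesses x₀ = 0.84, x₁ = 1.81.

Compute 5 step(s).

f(x) = ln(x) + x - 2
x₀ = 0.84, x₁ = 1.81

Secant formula: x_{n+1} = x_n - f(x_n)(x_n - x_{n-1})/(f(x_n) - f(x_{n-1}))

Iteration 1:
  f(0.840000) = -1.334353
  f(1.810000) = 0.403327
  x_2 = 1.810000 - 0.403327×(1.810000 - 0.840000)/(0.403327 - (-1.334353))
       = 1.584857
Iteration 2:
  f(1.810000) = 0.403327
  f(1.584857) = 0.045351
  x_3 = 1.584857 - 0.045351×(1.584857 - 1.810000)/(0.045351 - 0.403327)
       = 1.556334
Iteration 3:
  f(1.584857) = 0.045351
  f(1.556334) = -0.001333
  x_4 = 1.556334 - (-0.001333)×(1.556334 - 1.584857)/(-0.001333 - 0.045351)
       = 1.557148
Iteration 4:
  f(1.556334) = -0.001333
  f(1.557148) = 0.000005
  x_5 = 1.557148 - 0.000005×(1.557148 - 1.556334)/(0.000005 - (-0.001333))
       = 1.557146
Iteration 5:
  f(1.557148) = 0.000005
  f(1.557146) = 0.000000
  x_6 = 1.557146 - 0.000000×(1.557146 - 1.557148)/(0.000000 - 0.000005)
       = 1.557146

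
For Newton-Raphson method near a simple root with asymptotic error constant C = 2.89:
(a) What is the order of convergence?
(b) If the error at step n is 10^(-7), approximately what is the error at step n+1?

(a) Newton-Raphson has quadratic (order 2) convergence near simple roots.
    This means |e_{n+1}| ≈ C|e_n|².

(b) With |e_n| = 10^(-7) and C = 2.89:
    |e_{n+1}| ≈ 2.89 × (10^(-7))² = 2.89 × 10^(-14)

(a) 2 (quadratic); (b) |e_{n+1}| ≈ 2.890e-14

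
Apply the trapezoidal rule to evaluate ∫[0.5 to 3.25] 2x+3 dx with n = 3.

f(x) = 2x+3
a = 0.5, b = 3.25, n = 3
h = (b - a)/n = 0.916667

Trapezoidal rule: (h/2)[f(x₀) + 2f(x₁) + 2f(x₂) + ... + f(xₙ)]

x_0 = 0.5000, f(x_0) = 4.000000, coefficient = 1
x_1 = 1.4167, f(x_1) = 5.833333, coefficient = 2
x_2 = 2.3333, f(x_2) = 7.666667, coefficient = 2
x_3 = 3.2500, f(x_3) = 9.500000, coefficient = 1

I ≈ (0.916667/2) × 40.500000 = 18.562500
Exact value: 18.562500
Error: 0.000000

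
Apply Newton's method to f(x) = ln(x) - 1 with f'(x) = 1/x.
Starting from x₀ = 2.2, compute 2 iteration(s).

f(x) = ln(x) - 1
f'(x) = 1/x
x₀ = 2.2

Newton-Raphson formula: x_{n+1} = x_n - f(x_n)/f'(x_n)

Iteration 1:
  f(2.200000) = -0.211543
  f'(2.200000) = 0.454545
  x_1 = 2.200000 - (-0.211543)/0.454545 = 2.665394
Iteration 2:
  f(2.665394) = -0.019648
  f'(2.665394) = 0.375179
  x_2 = 2.665394 - (-0.019648)/0.375179 = 2.717764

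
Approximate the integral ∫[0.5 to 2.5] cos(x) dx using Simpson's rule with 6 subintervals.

f(x) = cos(x)
a = 0.5, b = 2.5, n = 6
h = (b - a)/n = 0.333333

Simpson's rule: (h/3)[f(x₀) + 4f(x₁) + 2f(x₂) + ... + f(xₙ)]

x_0 = 0.5000, f(x_0) = 0.877583, coefficient = 1
x_1 = 0.8333, f(x_1) = 0.672412, coefficient = 4
x_2 = 1.1667, f(x_2) = 0.393219, coefficient = 2
x_3 = 1.5000, f(x_3) = 0.070737, coefficient = 4
x_4 = 1.8333, f(x_4) = -0.259531, coefficient = 2
x_5 = 2.1667, f(x_5) = -0.561229, coefficient = 4
x_6 = 2.5000, f(x_6) = -0.801144, coefficient = 1

I ≈ (0.333333/3) × 1.071494 = 0.119055
Exact value: 0.119047
Error: 0.000008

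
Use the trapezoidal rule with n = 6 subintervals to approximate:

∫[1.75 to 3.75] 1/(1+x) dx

f(x) = 1/(1+x)
a = 1.75, b = 3.75, n = 6
h = (b - a)/n = 0.333333

Trapezoidal rule: (h/2)[f(x₀) + 2f(x₁) + 2f(x₂) + ... + f(xₙ)]

x_0 = 1.7500, f(x_0) = 0.363636, coefficient = 1
x_1 = 2.0833, f(x_1) = 0.324324, coefficient = 2
x_2 = 2.4167, f(x_2) = 0.292683, coefficient = 2
x_3 = 2.7500, f(x_3) = 0.266667, coefficient = 2
x_4 = 3.0833, f(x_4) = 0.244898, coefficient = 2
x_5 = 3.4167, f(x_5) = 0.226415, coefficient = 2
x_6 = 3.7500, f(x_6) = 0.210526, coefficient = 1

I ≈ (0.333333/2) × 3.284137 = 0.547356
Exact value: 0.546544
Error: 0.000812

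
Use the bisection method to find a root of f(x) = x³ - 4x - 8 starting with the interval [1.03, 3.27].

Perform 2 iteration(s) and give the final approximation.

f(x) = x³ - 4x - 8
Initial interval: [1.03, 3.27]

Iteration 1:
  c_1 = (1.030000 + 3.270000)/2 = 2.150000
  f(c_1) = f(2.150000) = -6.661625
  f(a) × f(c) ≥ 0, new interval: [2.150000, 3.270000]
Iteration 2:
  c_2 = (2.150000 + 3.270000)/2 = 2.710000
  f(c_2) = f(2.710000) = 1.062511
  f(a) × f(c) < 0, new interval: [2.150000, 2.710000]

After 2 iteration(s), the approximation is c_2 = 2.710000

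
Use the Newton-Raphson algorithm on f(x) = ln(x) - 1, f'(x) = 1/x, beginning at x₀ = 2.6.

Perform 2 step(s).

f(x) = ln(x) - 1
f'(x) = 1/x
x₀ = 2.6

Newton-Raphson formula: x_{n+1} = x_n - f(x_n)/f'(x_n)

Iteration 1:
  f(2.600000) = -0.044489
  f'(2.600000) = 0.384615
  x_1 = 2.600000 - (-0.044489)/0.384615 = 2.715670
Iteration 2:
  f(2.715670) = -0.000961
  f'(2.715670) = 0.368233
  x_2 = 2.715670 - (-0.000961)/0.368233 = 2.718281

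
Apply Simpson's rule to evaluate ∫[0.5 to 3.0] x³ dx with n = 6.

f(x) = x³
a = 0.5, b = 3.0, n = 6
h = (b - a)/n = 0.416667

Simpson's rule: (h/3)[f(x₀) + 4f(x₁) + 2f(x₂) + ... + f(xₙ)]

x_0 = 0.5000, f(x_0) = 0.125000, coefficient = 1
x_1 = 0.9167, f(x_1) = 0.770255, coefficient = 4
x_2 = 1.3333, f(x_2) = 2.370370, coefficient = 2
x_3 = 1.7500, f(x_3) = 5.359375, coefficient = 4
x_4 = 2.1667, f(x_4) = 10.171296, coefficient = 2
x_5 = 2.5833, f(x_5) = 17.240162, coefficient = 4
x_6 = 3.0000, f(x_6) = 27.000000, coefficient = 1

I ≈ (0.416667/3) × 145.687500 = 20.234375
Exact value: 20.234375
Error: 0.000000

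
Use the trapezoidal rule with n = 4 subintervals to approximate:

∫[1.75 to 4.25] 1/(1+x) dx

f(x) = 1/(1+x)
a = 1.75, b = 4.25, n = 4
h = (b - a)/n = 0.625000

Trapezoidal rule: (h/2)[f(x₀) + 2f(x₁) + 2f(x₂) + ... + f(xₙ)]

x_0 = 1.7500, f(x_0) = 0.363636, coefficient = 1
x_1 = 2.3750, f(x_1) = 0.296296, coefficient = 2
x_2 = 3.0000, f(x_2) = 0.250000, coefficient = 2
x_3 = 3.6250, f(x_3) = 0.216216, coefficient = 2
x_4 = 4.2500, f(x_4) = 0.190476, coefficient = 1

I ≈ (0.625000/2) × 2.079138 = 0.649730
Exact value: 0.646627
Error: 0.003103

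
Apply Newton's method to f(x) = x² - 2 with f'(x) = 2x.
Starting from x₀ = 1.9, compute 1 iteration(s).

f(x) = x² - 2
f'(x) = 2x
x₀ = 1.9

Newton-Raphson formula: x_{n+1} = x_n - f(x_n)/f'(x_n)

Iteration 1:
  f(1.900000) = 1.610000
  f'(1.900000) = 3.800000
  x_1 = 1.900000 - 1.610000/3.800000 = 1.476316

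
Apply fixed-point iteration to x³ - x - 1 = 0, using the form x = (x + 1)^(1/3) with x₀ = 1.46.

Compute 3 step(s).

Equation: x³ - x - 1 = 0
Fixed-point form: x = (x + 1)^(1/3)
x₀ = 1.46

x_1 = g(1.460000) = 1.349931
x_2 = g(1.349931) = 1.329490
x_3 = g(1.329490) = 1.325624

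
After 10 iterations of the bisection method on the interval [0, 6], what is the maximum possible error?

Bisection error bound: |error| ≤ (b-a)/2^n
|error| ≤ (6 - 0)/2^10 = 6/2^10
|error| ≤ 0.0058593750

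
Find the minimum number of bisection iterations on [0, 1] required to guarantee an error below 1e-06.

We need (b-a)/2^n ≤ 1e-06
(1 - 0)/2^n ≤ 1e-06
1/2^n ≤ 1e-06
2^n ≥ 1000000
n ≥ log₂(1000000) = 19.93
n ≥ 20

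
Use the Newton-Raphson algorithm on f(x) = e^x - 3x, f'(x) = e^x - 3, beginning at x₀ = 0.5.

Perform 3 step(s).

f(x) = e^x - 3x
f'(x) = e^x - 3
x₀ = 0.5

Newton-Raphson formula: x_{n+1} = x_n - f(x_n)/f'(x_n)

Iteration 1:
  f(0.500000) = 0.148721
  f'(0.500000) = -1.351279
  x_1 = 0.500000 - 0.148721/(-1.351279) = 0.610060
Iteration 2:
  f(0.610060) = 0.010362
  f'(0.610060) = -1.159459
  x_2 = 0.610060 - 0.010362/(-1.159459) = 0.618997
Iteration 3:
  f(0.618997) = 0.000074
  f'(0.618997) = -1.142936
  x_3 = 0.618997 - 0.000074/(-1.142936) = 0.619061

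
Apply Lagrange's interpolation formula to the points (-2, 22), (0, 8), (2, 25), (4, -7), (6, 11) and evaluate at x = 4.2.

Lagrange interpolation formula:
P(x) = Σ yᵢ × Lᵢ(x)
where Lᵢ(x) = Π_{j≠i} (x - xⱼ)/(xᵢ - xⱼ)

L_0(4.2) = (4.2 - 0)/(-2 - 0) × (4.2 - 2)/(-2 - 2) × (4.2 - 4)/(-2 - 4) × (4.2 - 6)/(-2 - 6) = -0.008663
L_1(4.2) = (4.2 - (-2))/(0 - (-2)) × (4.2 - 2)/(0 - 2) × (4.2 - 4)/(0 - 4) × (4.2 - 6)/(0 - 6) = 0.051150
L_2(4.2) = (4.2 - (-2))/(2 - (-2)) × (4.2 - 0)/(2 - 0) × (4.2 - 4)/(2 - 4) × (4.2 - 6)/(2 - 6) = -0.146475
L_3(4.2) = (4.2 - (-2))/(4 - (-2)) × (4.2 - 0)/(4 - 0) × (4.2 - 2)/(4 - 2) × (4.2 - 6)/(4 - 6) = 1.074150
L_4(4.2) = (4.2 - (-2))/(6 - (-2)) × (4.2 - 0)/(6 - 0) × (4.2 - 2)/(6 - 2) × (4.2 - 4)/(6 - 4) = 0.029838

P(4.2) = 22×L_0(4.2) + 8×L_1(4.2) + 25×L_2(4.2) + (-7)×L_3(4.2) + 11×L_4(4.2)
P(4.2) = -10.634088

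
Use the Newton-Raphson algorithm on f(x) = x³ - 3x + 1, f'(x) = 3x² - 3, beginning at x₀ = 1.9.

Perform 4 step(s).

f(x) = x³ - 3x + 1
f'(x) = 3x² - 3
x₀ = 1.9

Newton-Raphson formula: x_{n+1} = x_n - f(x_n)/f'(x_n)

Iteration 1:
  f(1.900000) = 2.159000
  f'(1.900000) = 7.830000
  x_1 = 1.900000 - 2.159000/7.830000 = 1.624266
Iteration 2:
  f(1.624266) = 0.412404
  f'(1.624266) = 4.914717
  x_2 = 1.624266 - 0.412404/4.914717 = 1.540354
Iteration 3:
  f(1.540354) = 0.033720
  f'(1.540354) = 4.118068
  x_3 = 1.540354 - 0.033720/4.118068 = 1.532165
Iteration 4:
  f(1.532165) = 0.000309
  f'(1.532165) = 4.042592
  x_4 = 1.532165 - 0.000309/4.042592 = 1.532089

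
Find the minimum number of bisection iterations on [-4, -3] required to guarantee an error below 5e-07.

We need (b-a)/2^n ≤ 5e-07
(-3 - (-4))/2^n ≤ 5e-07
1/2^n ≤ 5e-07
2^n ≥ 2000000
n ≥ log₂(2000000) = 20.93
n ≥ 21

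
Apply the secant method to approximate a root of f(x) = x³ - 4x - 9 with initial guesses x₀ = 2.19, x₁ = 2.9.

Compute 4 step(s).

f(x) = x³ - 4x - 9
x₀ = 2.19, x₁ = 2.9

Secant formula: x_{n+1} = x_n - f(x_n)(x_n - x_{n-1})/(f(x_n) - f(x_{n-1}))

Iteration 1:
  f(2.190000) = -7.256541
  f(2.900000) = 3.789000
  x_2 = 2.900000 - 3.789000×(2.900000 - 2.190000)/(3.789000 - (-7.256541))
       = 2.656446
Iteration 2:
  f(2.900000) = 3.789000
  f(2.656446) = -0.880034
  x_3 = 2.656446 - (-0.880034)×(2.656446 - 2.900000)/(-0.880034 - 3.789000)
       = 2.702351
Iteration 3:
  f(2.656446) = -0.880034
  f(2.702351) = -0.074934
  x_4 = 2.702351 - (-0.074934)×(2.702351 - 2.656446)/(-0.074934 - (-0.880034))
       = 2.706624
Iteration 4:
  f(2.702351) = -0.074934
  f(2.706624) = 0.001729
  x_5 = 2.706624 - 0.001729×(2.706624 - 2.702351)/(0.001729 - (-0.074934))
       = 2.706528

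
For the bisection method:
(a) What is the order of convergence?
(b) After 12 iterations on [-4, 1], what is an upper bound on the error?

(a) Bisection has linear (order 1) convergence; the error is halved each step.

(b) Error bound = (b-a)/2^n = (1 - (-4))/2^{12}
    = 5/2^{12}

(a) 1 (linear); (b) error ≤ 1.22e-03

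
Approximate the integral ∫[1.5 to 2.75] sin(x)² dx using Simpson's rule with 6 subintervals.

f(x) = sin(x)²
a = 1.5, b = 2.75, n = 6
h = (b - a)/n = 0.208333

Simpson's rule: (h/3)[f(x₀) + 4f(x₁) + 2f(x₂) + ... + f(xₙ)]

x_0 = 1.5000, f(x_0) = 0.994996, coefficient = 1
x_1 = 1.7083, f(x_1) = 0.981203, coefficient = 4
x_2 = 1.9167, f(x_2) = 0.885068, coefficient = 2
x_3 = 2.1250, f(x_3) = 0.723044, coefficient = 4
x_4 = 2.3333, f(x_4) = 0.522853, coefficient = 2
x_5 = 2.5417, f(x_5) = 0.318752, coefficient = 4
x_6 = 2.7500, f(x_6) = 0.145665, coefficient = 1

I ≈ (0.208333/3) × 12.048498 = 0.836701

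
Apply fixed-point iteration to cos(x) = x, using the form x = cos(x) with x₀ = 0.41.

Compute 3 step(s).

Equation: cos(x) = x
Fixed-point form: x = cos(x)
x₀ = 0.41

x_1 = g(0.410000) = 0.917121
x_2 = g(0.917121) = 0.608108
x_3 = g(0.608108) = 0.820730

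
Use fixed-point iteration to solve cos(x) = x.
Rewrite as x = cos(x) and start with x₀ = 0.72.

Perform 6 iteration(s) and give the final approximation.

Equation: cos(x) = x
Fixed-point form: x = cos(x)
x₀ = 0.72

x_1 = g(0.720000) = 0.751806
x_2 = g(0.751806) = 0.730457
x_3 = g(0.730457) = 0.744870
x_4 = g(0.744870) = 0.735176
x_5 = g(0.735176) = 0.741713
x_6 = g(0.741713) = 0.737313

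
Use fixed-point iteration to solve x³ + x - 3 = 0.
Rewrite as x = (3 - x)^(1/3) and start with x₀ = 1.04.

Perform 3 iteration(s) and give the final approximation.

Equation: x³ + x - 3 = 0
Fixed-point form: x = (3 - x)^(1/3)
x₀ = 1.04

x_1 = g(1.040000) = 1.251465
x_2 = g(1.251465) = 1.204735
x_3 = g(1.204735) = 1.215373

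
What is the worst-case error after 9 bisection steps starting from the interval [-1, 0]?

Bisection error bound: |error| ≤ (b-a)/2^n
|error| ≤ (0 - (-1))/2^9 = 1/2^9
|error| ≤ 0.0019531250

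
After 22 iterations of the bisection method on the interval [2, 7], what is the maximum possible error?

Bisection error bound: |error| ≤ (b-a)/2^n
|error| ≤ (7 - 2)/2^22 = 5/2^22
|error| ≤ 0.0000011921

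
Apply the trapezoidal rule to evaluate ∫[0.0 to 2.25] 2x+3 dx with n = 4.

f(x) = 2x+3
a = 0.0, b = 2.25, n = 4
h = (b - a)/n = 0.562500

Trapezoidal rule: (h/2)[f(x₀) + 2f(x₁) + 2f(x₂) + ... + f(xₙ)]

x_0 = 0.0000, f(x_0) = 3.000000, coefficient = 1
x_1 = 0.5625, f(x_1) = 4.125000, coefficient = 2
x_2 = 1.1250, f(x_2) = 5.250000, coefficient = 2
x_3 = 1.6875, f(x_3) = 6.375000, coefficient = 2
x_4 = 2.2500, f(x_4) = 7.500000, coefficient = 1

I ≈ (0.562500/2) × 42.000000 = 11.812500
Exact value: 11.812500
Error: 0.000000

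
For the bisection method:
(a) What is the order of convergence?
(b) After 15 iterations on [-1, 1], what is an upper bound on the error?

(a) Bisection has linear (order 1) convergence; the error is halved each step.

(b) Error bound = (b-a)/2^n = (1 - (-1))/2^{15}
    = 2/2^{15}

(a) 1 (linear); (b) error ≤ 6.10e-05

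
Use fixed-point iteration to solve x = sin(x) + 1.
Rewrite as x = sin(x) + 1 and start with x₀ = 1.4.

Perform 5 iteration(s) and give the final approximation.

Equation: x = sin(x) + 1
Fixed-point form: x = sin(x) + 1
x₀ = 1.4

x_1 = g(1.400000) = 1.985450
x_2 = g(1.985450) = 1.915256
x_3 = g(1.915256) = 1.941258
x_4 = g(1.941258) = 1.932160
x_5 = g(1.932160) = 1.935415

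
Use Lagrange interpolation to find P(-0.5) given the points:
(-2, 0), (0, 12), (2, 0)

Lagrange interpolation formula:
P(x) = Σ yᵢ × Lᵢ(x)
where Lᵢ(x) = Π_{j≠i} (x - xⱼ)/(xᵢ - xⱼ)

L_0(-0.5) = (-0.5 - 0)/(-2 - 0) × (-0.5 - 2)/(-2 - 2) = 0.156250
L_1(-0.5) = (-0.5 - (-2))/(0 - (-2)) × (-0.5 - 2)/(0 - 2) = 0.937500
L_2(-0.5) = (-0.5 - (-2))/(2 - (-2)) × (-0.5 - 0)/(2 - 0) = -0.093750

P(-0.5) = 0×L_0(-0.5) + 12×L_1(-0.5) + 0×L_2(-0.5)
P(-0.5) = 11.250000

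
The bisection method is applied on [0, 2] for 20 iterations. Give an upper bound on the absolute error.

Bisection error bound: |error| ≤ (b-a)/2^n
|error| ≤ (2 - 0)/2^20 = 2/2^20
|error| ≤ 0.0000019073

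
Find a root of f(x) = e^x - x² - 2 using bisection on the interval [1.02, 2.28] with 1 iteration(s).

f(x) = e^x - x² - 2
Initial interval: [1.02, 2.28]

Iteration 1:
  c_1 = (1.020000 + 2.280000)/2 = 1.650000
  f(c_1) = f(1.650000) = 0.484480
  f(a) × f(c) < 0, new interval: [1.020000, 1.650000]

After 1 iteration(s), the approximation is c_1 = 1.650000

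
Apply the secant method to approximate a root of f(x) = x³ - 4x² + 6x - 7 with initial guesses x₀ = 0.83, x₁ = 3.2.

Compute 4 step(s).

f(x) = x³ - 4x² + 6x - 7
x₀ = 0.83, x₁ = 3.2

Secant formula: x_{n+1} = x_n - f(x_n)(x_n - x_{n-1})/(f(x_n) - f(x_{n-1}))

Iteration 1:
  f(0.830000) = -4.203813
  f(3.200000) = 4.008000
  x_2 = 3.200000 - 4.008000×(3.200000 - 0.830000)/(4.008000 - (-4.203813))
       = 2.043257
Iteration 2:
  f(3.200000) = 4.008000
  f(2.043257) = -2.909663
  x_3 = 2.043257 - (-2.909663)×(2.043257 - 3.200000)/(-2.909663 - 4.008000)
       = 2.529799
Iteration 3:
  f(2.043257) = -2.909663
  f(2.529799) = -1.230322
  x_4 = 2.529799 - (-1.230322)×(2.529799 - 2.043257)/(-1.230322 - (-2.909663))
       = 2.886250
Iteration 4:
  f(2.529799) = -1.230322
  f(2.886250) = 1.039473
  x_5 = 2.886250 - 1.039473×(2.886250 - 2.529799)/(1.039473 - (-1.230322))
       = 2.723010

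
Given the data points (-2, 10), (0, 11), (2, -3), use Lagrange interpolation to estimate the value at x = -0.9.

Lagrange interpolation formula:
P(x) = Σ yᵢ × Lᵢ(x)
where Lᵢ(x) = Π_{j≠i} (x - xⱼ)/(xᵢ - xⱼ)

L_0(-0.9) = (-0.9 - 0)/(-2 - 0) × (-0.9 - 2)/(-2 - 2) = 0.326250
L_1(-0.9) = (-0.9 - (-2))/(0 - (-2)) × (-0.9 - 2)/(0 - 2) = 0.797500
L_2(-0.9) = (-0.9 - (-2))/(2 - (-2)) × (-0.9 - 0)/(2 - 0) = -0.123750

P(-0.9) = 10×L_0(-0.9) + 11×L_1(-0.9) + (-3)×L_2(-0.9)
P(-0.9) = 12.406250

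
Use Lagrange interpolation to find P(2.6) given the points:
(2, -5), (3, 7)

Lagrange interpolation formula:
P(x) = Σ yᵢ × Lᵢ(x)
where Lᵢ(x) = Π_{j≠i} (x - xⱼ)/(xᵢ - xⱼ)

L_0(2.6) = (2.6 - 3)/(2 - 3) = 0.400000
L_1(2.6) = (2.6 - 2)/(3 - 2) = 0.600000

P(2.6) = (-5)×L_0(2.6) + 7×L_1(2.6)
P(2.6) = 2.200000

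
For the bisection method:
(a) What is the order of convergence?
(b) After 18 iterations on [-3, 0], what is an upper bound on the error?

(a) Bisection has linear (order 1) convergence; the error is halved each step.

(b) Error bound = (b-a)/2^n = (0 - (-3))/2^{18}
    = 3/2^{18}

(a) 1 (linear); (b) error ≤ 1.14e-05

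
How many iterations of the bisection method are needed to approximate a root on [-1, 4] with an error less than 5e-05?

We need (b-a)/2^n ≤ 5e-05
(4 - (-1))/2^n ≤ 5e-05
5/2^n ≤ 5e-05
2^n ≥ 100000
n ≥ log₂(100000) = 16.61
n ≥ 17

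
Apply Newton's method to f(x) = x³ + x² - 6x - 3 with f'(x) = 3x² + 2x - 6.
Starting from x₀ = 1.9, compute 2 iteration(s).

f(x) = x³ + x² - 6x - 3
f'(x) = 3x² + 2x - 6
x₀ = 1.9

Newton-Raphson formula: x_{n+1} = x_n - f(x_n)/f'(x_n)

Iteration 1:
  f(1.900000) = -3.931000
  f'(1.900000) = 8.630000
  x_1 = 1.900000 - (-3.931000)/8.630000 = 2.355504
Iteration 2:
  f(2.355504) = 1.484652
  f'(2.355504) = 15.356206
  x_2 = 2.355504 - 1.484652/15.356206 = 2.258823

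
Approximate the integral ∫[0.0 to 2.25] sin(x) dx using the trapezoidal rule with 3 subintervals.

f(x) = sin(x)
a = 0.0, b = 2.25, n = 3
h = (b - a)/n = 0.750000

Trapezoidal rule: (h/2)[f(x₀) + 2f(x₁) + 2f(x₂) + ... + f(xₙ)]

x_0 = 0.0000, f(x_0) = 0.000000, coefficient = 1
x_1 = 0.7500, f(x_1) = 0.681639, coefficient = 2
x_2 = 1.5000, f(x_2) = 0.997495, coefficient = 2
x_3 = 2.2500, f(x_3) = 0.778073, coefficient = 1

I ≈ (0.750000/2) × 4.136341 = 1.551128
Exact value: 1.628174
Error: 0.077046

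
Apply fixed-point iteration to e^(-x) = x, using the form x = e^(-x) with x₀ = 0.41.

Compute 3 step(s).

Equation: e^(-x) = x
Fixed-point form: x = e^(-x)
x₀ = 0.41

x_1 = g(0.410000) = 0.663650
x_2 = g(0.663650) = 0.514968
x_3 = g(0.514968) = 0.597520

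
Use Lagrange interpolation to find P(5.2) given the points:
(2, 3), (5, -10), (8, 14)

Lagrange interpolation formula:
P(x) = Σ yᵢ × Lᵢ(x)
where Lᵢ(x) = Π_{j≠i} (x - xⱼ)/(xᵢ - xⱼ)

L_0(5.2) = (5.2 - 5)/(2 - 5) × (5.2 - 8)/(2 - 8) = -0.031111
L_1(5.2) = (5.2 - 2)/(5 - 2) × (5.2 - 8)/(5 - 8) = 0.995556
L_2(5.2) = (5.2 - 2)/(8 - 2) × (5.2 - 5)/(8 - 5) = 0.035556

P(5.2) = 3×L_0(5.2) + (-10)×L_1(5.2) + 14×L_2(5.2)
P(5.2) = -9.551111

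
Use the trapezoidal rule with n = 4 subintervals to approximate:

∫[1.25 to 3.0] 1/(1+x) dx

f(x) = 1/(1+x)
a = 1.25, b = 3.0, n = 4
h = (b - a)/n = 0.437500

Trapezoidal rule: (h/2)[f(x₀) + 2f(x₁) + 2f(x₂) + ... + f(xₙ)]

x_0 = 1.2500, f(x_0) = 0.444444, coefficient = 1
x_1 = 1.6875, f(x_1) = 0.372093, coefficient = 2
x_2 = 2.1250, f(x_2) = 0.320000, coefficient = 2
x_3 = 2.5625, f(x_3) = 0.280702, coefficient = 2
x_4 = 3.0000, f(x_4) = 0.250000, coefficient = 1

I ≈ (0.437500/2) × 2.640034 = 0.577507
Exact value: 0.575364
Error: 0.002143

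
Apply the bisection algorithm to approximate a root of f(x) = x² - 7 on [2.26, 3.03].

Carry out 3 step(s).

f(x) = x² - 7
Initial interval: [2.26, 3.03]

Iteration 1:
  c_1 = (2.260000 + 3.030000)/2 = 2.645000
  f(c_1) = f(2.645000) = -0.003975
  f(a) × f(c) ≥ 0, new interval: [2.645000, 3.030000]
Iteration 2:
  c_2 = (2.645000 + 3.030000)/2 = 2.837500
  f(c_2) = f(2.837500) = 1.051406
  f(a) × f(c) < 0, new interval: [2.645000, 2.837500]
Iteration 3:
  c_3 = (2.645000 + 2.837500)/2 = 2.741250
  f(c_3) = f(2.741250) = 0.514452
  f(a) × f(c) < 0, new interval: [2.645000, 2.741250]

After 3 iteration(s), the approximation is c_3 = 2.741250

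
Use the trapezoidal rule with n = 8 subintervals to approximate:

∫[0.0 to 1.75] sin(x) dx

f(x) = sin(x)
a = 0.0, b = 1.75, n = 8
h = (b - a)/n = 0.218750

Trapezoidal rule: (h/2)[f(x₀) + 2f(x₁) + 2f(x₂) + ... + f(xₙ)]

x_0 = 0.0000, f(x_0) = 0.000000, coefficient = 1
x_1 = 0.2188, f(x_1) = 0.217010, coefficient = 2
x_2 = 0.4375, f(x_2) = 0.423676, coefficient = 2
x_3 = 0.6562, f(x_3) = 0.610150, coefficient = 2
x_4 = 0.8750, f(x_4) = 0.767544, coefficient = 2
x_5 = 1.0938, f(x_5) = 0.888355, coefficient = 2
x_6 = 1.3125, f(x_6) = 0.966827, coefficient = 2
x_7 = 1.5312, f(x_7) = 0.999218, coefficient = 2
x_8 = 1.7500, f(x_8) = 0.983986, coefficient = 1

I ≈ (0.218750/2) × 10.729544 = 1.173544
Exact value: 1.178246
Error: 0.004702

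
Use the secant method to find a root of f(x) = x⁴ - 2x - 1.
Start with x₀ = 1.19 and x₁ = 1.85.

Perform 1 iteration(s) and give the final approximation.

f(x) = x⁴ - 2x - 1
x₀ = 1.19, x₁ = 1.85

Secant formula: x_{n+1} = x_n - f(x_n)(x_n - x_{n-1})/(f(x_n) - f(x_{n-1}))

Iteration 1:
  f(1.190000) = -1.374661
  f(1.850000) = 7.013506
  x_2 = 1.850000 - 7.013506×(1.850000 - 1.190000)/(7.013506 - (-1.374661))
       = 1.298161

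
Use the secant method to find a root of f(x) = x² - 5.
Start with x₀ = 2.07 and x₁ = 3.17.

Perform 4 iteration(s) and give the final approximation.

f(x) = x² - 5
x₀ = 2.07, x₁ = 3.17

Secant formula: x_{n+1} = x_n - f(x_n)(x_n - x_{n-1})/(f(x_n) - f(x_{n-1}))

Iteration 1:
  f(2.070000) = -0.715100
  f(3.170000) = 5.048900
  x_2 = 3.170000 - 5.048900×(3.170000 - 2.070000)/(5.048900 - (-0.715100))
       = 2.206469
Iteration 2:
  f(3.170000) = 5.048900
  f(2.206469) = -0.131492
  x_3 = 2.206469 - (-0.131492)×(2.206469 - 3.170000)/(-0.131492 - 5.048900)
       = 2.230926
Iteration 3:
  f(2.206469) = -0.131492
  f(2.230926) = -0.022967
  x_4 = 2.230926 - (-0.022967)×(2.230926 - 2.206469)/(-0.022967 - (-0.131492))
       = 2.236102
Iteration 4:
  f(2.230926) = -0.022967
  f(2.236102) = 0.000153
  x_5 = 2.236102 - 0.000153×(2.236102 - 2.230926)/(0.000153 - (-0.022967))
       = 2.236068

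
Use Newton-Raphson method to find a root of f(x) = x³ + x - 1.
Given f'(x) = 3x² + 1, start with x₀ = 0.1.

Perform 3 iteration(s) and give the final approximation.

f(x) = x³ + x - 1
f'(x) = 3x² + 1
x₀ = 0.1

Newton-Raphson formula: x_{n+1} = x_n - f(x_n)/f'(x_n)

Iteration 1:
  f(0.100000) = -0.899000
  f'(0.100000) = 1.030000
  x_1 = 0.100000 - (-0.899000)/1.030000 = 0.972816
Iteration 2:
  f(0.972816) = 0.893459
  f'(0.972816) = 3.839110
  x_2 = 0.972816 - 0.893459/3.839110 = 0.740090
Iteration 3:
  f(0.740090) = 0.145462
  f'(0.740090) = 2.643200
  x_3 = 0.740090 - 0.145462/2.643200 = 0.685058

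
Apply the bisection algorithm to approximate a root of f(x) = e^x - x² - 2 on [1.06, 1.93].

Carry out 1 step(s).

f(x) = e^x - x² - 2
Initial interval: [1.06, 1.93]

Iteration 1:
  c_1 = (1.060000 + 1.930000)/2 = 1.495000
  f(c_1) = f(1.495000) = 0.224312
  f(a) × f(c) < 0, new interval: [1.060000, 1.495000]

After 1 iteration(s), the approximation is c_1 = 1.495000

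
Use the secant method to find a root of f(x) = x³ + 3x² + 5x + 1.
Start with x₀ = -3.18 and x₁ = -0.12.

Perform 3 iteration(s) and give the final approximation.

f(x) = x³ + 3x² + 5x + 1
x₀ = -3.18, x₁ = -0.12

Secant formula: x_{n+1} = x_n - f(x_n)(x_n - x_{n-1})/(f(x_n) - f(x_{n-1}))

Iteration 1:
  f(-3.180000) = -16.720232
  f(-0.120000) = 0.441472
  x_2 = -0.120000 - 0.441472×(-0.120000 - (-3.180000))/(0.441472 - (-16.720232))
       = -0.198716
Iteration 2:
  f(-0.120000) = 0.441472
  f(-0.198716) = 0.117036
  x_3 = -0.198716 - 0.117036×(-0.198716 - (-0.120000))/(0.117036 - 0.441472)
       = -0.227112
Iteration 3:
  f(-0.198716) = 0.117036
  f(-0.227112) = 0.007464
  x_4 = -0.227112 - 0.007464×(-0.227112 - (-0.198716))/(0.007464 - 0.117036)
       = -0.229047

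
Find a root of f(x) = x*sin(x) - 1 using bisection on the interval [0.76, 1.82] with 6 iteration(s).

f(x) = x*sin(x) - 1
Initial interval: [0.76, 1.82]

Iteration 1:
  c_1 = (0.760000 + 1.820000)/2 = 1.290000
  f(c_1) = f(1.290000) = 0.239477
  f(a) × f(c) < 0, new interval: [0.760000, 1.290000]
Iteration 2:
  c_2 = (0.760000 + 1.290000)/2 = 1.025000
  f(c_2) = f(1.025000) = -0.123918
  f(a) × f(c) ≥ 0, new interval: [1.025000, 1.290000]
Iteration 3:
  c_3 = (1.025000 + 1.290000)/2 = 1.157500
  f(c_3) = f(1.157500) = 0.060041
  f(a) × f(c) < 0, new interval: [1.025000, 1.157500]
Iteration 4:
  c_4 = (1.025000 + 1.157500)/2 = 1.091250
  f(c_4) = f(1.091250) = -0.031838
  f(a) × f(c) ≥ 0, new interval: [1.091250, 1.157500]
Iteration 5:
  c_5 = (1.091250 + 1.157500)/2 = 1.124375
  f(c_5) = f(1.124375) = 0.014184
  f(a) × f(c) < 0, new interval: [1.091250, 1.124375]
Iteration 6:
  c_6 = (1.091250 + 1.124375)/2 = 1.107813
  f(c_6) = f(1.107813) = -0.008814
  f(a) × f(c) ≥ 0, new interval: [1.107813, 1.124375]

After 6 iteration(s), the approximation is c_6 = 1.107813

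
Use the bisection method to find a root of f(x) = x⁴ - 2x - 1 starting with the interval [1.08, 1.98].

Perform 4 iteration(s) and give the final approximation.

f(x) = x⁴ - 2x - 1
Initial interval: [1.08, 1.98]

Iteration 1:
  c_1 = (1.080000 + 1.980000)/2 = 1.530000
  f(c_1) = f(1.530000) = 1.419813
  f(a) × f(c) < 0, new interval: [1.080000, 1.530000]
Iteration 2:
  c_2 = (1.080000 + 1.530000)/2 = 1.305000
  f(c_2) = f(1.305000) = -0.709706
  f(a) × f(c) ≥ 0, new interval: [1.305000, 1.530000]
Iteration 3:
  c_3 = (1.305000 + 1.530000)/2 = 1.417500
  f(c_3) = f(1.417500) = 0.202312
  f(a) × f(c) < 0, new interval: [1.305000, 1.417500]
Iteration 4:
  c_4 = (1.305000 + 1.417500)/2 = 1.361250
  f(c_4) = f(1.361250) = -0.288885
  f(a) × f(c) ≥ 0, new interval: [1.361250, 1.417500]

After 4 iteration(s), the approximation is c_4 = 1.361250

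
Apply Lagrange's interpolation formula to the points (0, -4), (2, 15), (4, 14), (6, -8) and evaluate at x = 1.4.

Lagrange interpolation formula:
P(x) = Σ yᵢ × Lᵢ(x)
where Lᵢ(x) = Π_{j≠i} (x - xⱼ)/(xᵢ - xⱼ)

L_0(1.4) = (1.4 - 2)/(0 - 2) × (1.4 - 4)/(0 - 4) × (1.4 - 6)/(0 - 6) = 0.149500
L_1(1.4) = (1.4 - 0)/(2 - 0) × (1.4 - 4)/(2 - 4) × (1.4 - 6)/(2 - 6) = 1.046500
L_2(1.4) = (1.4 - 0)/(4 - 0) × (1.4 - 2)/(4 - 2) × (1.4 - 6)/(4 - 6) = -0.241500
L_3(1.4) = (1.4 - 0)/(6 - 0) × (1.4 - 2)/(6 - 2) × (1.4 - 4)/(6 - 4) = 0.045500

P(1.4) = (-4)×L_0(1.4) + 15×L_1(1.4) + 14×L_2(1.4) + (-8)×L_3(1.4)
P(1.4) = 11.354500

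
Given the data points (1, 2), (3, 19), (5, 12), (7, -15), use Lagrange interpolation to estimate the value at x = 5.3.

Lagrange interpolation formula:
P(x) = Σ yᵢ × Lᵢ(x)
where Lᵢ(x) = Π_{j≠i} (x - xⱼ)/(xᵢ - xⱼ)

L_0(5.3) = (5.3 - 3)/(1 - 3) × (5.3 - 5)/(1 - 5) × (5.3 - 7)/(1 - 7) = 0.024437
L_1(5.3) = (5.3 - 1)/(3 - 1) × (5.3 - 5)/(3 - 5) × (5.3 - 7)/(3 - 7) = -0.137062
L_2(5.3) = (5.3 - 1)/(5 - 1) × (5.3 - 3)/(5 - 3) × (5.3 - 7)/(5 - 7) = 1.050812
L_3(5.3) = (5.3 - 1)/(7 - 1) × (5.3 - 3)/(7 - 3) × (5.3 - 5)/(7 - 5) = 0.061812

P(5.3) = 2×L_0(5.3) + 19×L_1(5.3) + 12×L_2(5.3) + (-15)×L_3(5.3)
P(5.3) = 9.127250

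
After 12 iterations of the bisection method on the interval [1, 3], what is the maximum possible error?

Bisection error bound: |error| ≤ (b-a)/2^n
|error| ≤ (3 - 1)/2^12 = 2/2^12
|error| ≤ 0.0004882812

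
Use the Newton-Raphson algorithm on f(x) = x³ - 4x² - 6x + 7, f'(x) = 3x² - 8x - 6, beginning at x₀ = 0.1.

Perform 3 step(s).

f(x) = x³ - 4x² - 6x + 7
f'(x) = 3x² - 8x - 6
x₀ = 0.1

Newton-Raphson formula: x_{n+1} = x_n - f(x_n)/f'(x_n)

Iteration 1:
  f(0.100000) = 6.361000
  f'(0.100000) = -6.770000
  x_1 = 0.100000 - 6.361000/(-6.770000) = 1.039586
Iteration 2:
  f(1.039586) = -2.436956
  f'(1.039586) = -11.074472
  x_2 = 1.039586 - (-2.436956)/(-11.074472) = 0.819535
Iteration 3:
  f(0.819535) = -0.053328
  f'(0.819535) = -10.541366
  x_3 = 0.819535 - (-0.053328)/(-10.541366) = 0.814476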